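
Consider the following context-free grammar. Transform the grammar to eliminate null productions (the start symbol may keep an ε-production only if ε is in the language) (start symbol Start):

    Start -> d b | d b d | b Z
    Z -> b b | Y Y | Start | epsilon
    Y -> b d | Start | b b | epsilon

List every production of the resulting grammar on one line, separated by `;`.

Start -> d b | d b d | b Z | b; Z -> b b | Y Y | Y | Start; Y -> b d | Start | b b

Nullable nonterminals: {Y, Z}.
ε ∉ L(G), so no ε-production is kept.
Expand every rule over subsets of its nullable positions: Start → b Z gives b Z | b. Z → Y Y gives Y Y | Y.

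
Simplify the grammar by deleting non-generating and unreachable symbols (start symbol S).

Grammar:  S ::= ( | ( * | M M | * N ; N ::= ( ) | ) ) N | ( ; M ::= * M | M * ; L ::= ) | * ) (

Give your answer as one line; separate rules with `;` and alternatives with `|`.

S ::= ( | ( * | * N; N ::= ( ) | ) ) N | (

Generating nonterminals: {L, N, S}.
Reachable from S after that: {N, S}.
Removed useless symbols: {L, M} and every production mentioning them.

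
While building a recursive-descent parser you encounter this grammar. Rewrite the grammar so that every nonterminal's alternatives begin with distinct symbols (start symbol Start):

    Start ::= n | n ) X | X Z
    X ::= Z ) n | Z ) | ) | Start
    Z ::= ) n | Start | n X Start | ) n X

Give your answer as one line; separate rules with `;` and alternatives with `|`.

Start ::= X Z | n Start1; X ::= ) | Start | Z ) X1; Z ::= Start | n X Start | ) n Z1; Start1 ::= eps | ) X; X1 ::= n | eps; Z1 ::= eps | X

Start has alternatives sharing prefix 'n': factor to Start → n Start1 with Start1 → ε | ) X.
X has alternatives sharing prefix 'Z )': factor to X → Z ) X1 with X1 → n | ε.
Z has alternatives sharing prefix ') n': factor to Z → ) n Z1 with Z1 → ε | X.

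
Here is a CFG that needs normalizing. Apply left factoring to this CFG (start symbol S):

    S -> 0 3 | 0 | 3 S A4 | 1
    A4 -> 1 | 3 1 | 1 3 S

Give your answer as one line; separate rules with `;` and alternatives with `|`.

S has alternatives sharing prefix '0': factor to S → 0 S' with S' → 3 | ε.
A4 has alternatives sharing prefix '1': factor to A4 → 1 A4' with A4' → ε | 3 S.

S -> 3 S A4 | 1 | 0 S'; A4 -> 3 1 | 1 A4'; S' -> 3 | ε; A4' -> ε | 3 S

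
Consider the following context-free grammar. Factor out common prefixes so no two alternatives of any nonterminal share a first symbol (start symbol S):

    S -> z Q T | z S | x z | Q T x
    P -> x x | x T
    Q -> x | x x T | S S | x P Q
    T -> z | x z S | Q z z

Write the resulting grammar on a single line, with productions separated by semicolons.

S -> x z | Q T x | z S'; P -> x P'; Q -> S S | x Q'; T -> z | x z S | Q z z; S' -> Q T | S; P' -> x | T; Q' -> ε | x T | P Q

S has alternatives sharing prefix 'z': factor to S → z S' with S' → Q T | S.
P has alternatives sharing prefix 'x': factor to P → x P' with P' → x | T.
Q has alternatives sharing prefix 'x': factor to Q → x Q' with Q' → ε | x T | P Q.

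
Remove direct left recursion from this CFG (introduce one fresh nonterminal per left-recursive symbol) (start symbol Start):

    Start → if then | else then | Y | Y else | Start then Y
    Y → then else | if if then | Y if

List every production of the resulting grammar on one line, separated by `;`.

Start, Y are directly left-recursive.
For Start: α = {then Y}, β = {if then, else then, Y, Y else}. Rewrite as Start → β Start1 and Start1 → α Start1 | ε.
For Y: α = {if}, β = {then else, if if then}. Rewrite as Y → β Y1 and Y1 → α Y1 | ε.

Start → if then Start1 | else then Start1 | Y Start1 | Y else Start1; Y → then else Y1 | if if then Y1; Start1 → then Y Start1 | epsilon; Y1 → if Y1 | epsilon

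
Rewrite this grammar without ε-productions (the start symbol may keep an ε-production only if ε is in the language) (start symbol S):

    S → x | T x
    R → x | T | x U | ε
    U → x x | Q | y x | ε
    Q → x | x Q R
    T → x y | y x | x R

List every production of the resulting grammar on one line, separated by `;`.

S → x | T x; R → x | T | x U; U → x x | Q | y x; Q → x | x Q R | x Q; T → x y | y x | x R | x

Nullable set = {R, U}.
ε ∉ L(G), so no ε-production is kept.
For each production, add variants omitting each subset of nullable occurrences: Q → x Q R gives x Q R | x Q. T → x R gives x R | x.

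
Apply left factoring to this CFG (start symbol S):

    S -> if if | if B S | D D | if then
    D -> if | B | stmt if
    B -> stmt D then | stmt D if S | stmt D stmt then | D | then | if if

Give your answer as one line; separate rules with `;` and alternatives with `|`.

S has alternatives sharing prefix 'if': factor to S → if S' with S' → if | B S | then.
B has alternatives sharing prefix 'stmt D': factor to B → stmt D B' with B' → then | if S | stmt then.

S -> D D | if S'; D -> if | B | stmt if; B -> D | then | if if | stmt D B'; S' -> if | B S | then; B' -> then | if S | stmt then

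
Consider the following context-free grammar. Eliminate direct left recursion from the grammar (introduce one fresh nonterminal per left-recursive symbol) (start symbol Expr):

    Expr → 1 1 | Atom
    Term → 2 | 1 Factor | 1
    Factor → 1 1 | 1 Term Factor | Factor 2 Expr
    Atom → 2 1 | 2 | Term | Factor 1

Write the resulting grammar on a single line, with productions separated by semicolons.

Factor is directly left-recursive.
For Factor: α = {2 Expr}, β = {1 1, 1 Term Factor}. Rewrite as Factor → β Factor1 and Factor1 → α Factor1 | ε.

Expr → 1 1 | Atom; Term → 2 | 1 Factor | 1; Factor → 1 1 Factor1 | 1 Term Factor Factor1; Atom → 2 1 | 2 | Term | Factor 1; Factor1 → 2 Expr Factor1 | ε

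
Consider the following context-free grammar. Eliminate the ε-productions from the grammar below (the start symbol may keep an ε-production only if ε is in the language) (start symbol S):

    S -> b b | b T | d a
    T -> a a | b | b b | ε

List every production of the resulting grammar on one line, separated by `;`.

S -> b b | b T | b | d a; T -> a a | b | b b

Nullable nonterminals: {T}.
ε ∉ L(G), so no ε-production is kept.
Expand every rule over subsets of its nullable positions: S → b T gives b T | b.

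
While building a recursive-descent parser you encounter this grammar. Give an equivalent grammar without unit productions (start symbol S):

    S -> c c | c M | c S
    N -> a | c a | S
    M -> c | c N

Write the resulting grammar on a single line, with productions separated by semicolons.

S -> c c | c M | c S; N -> c c | c M | c S | a | c a; M -> c | c N

Unit pairs: N ⇒* {S}.
For every A with A ⇒* B via unit rules, add B's non-unit alternatives to A; then delete every rule of the form X → Y.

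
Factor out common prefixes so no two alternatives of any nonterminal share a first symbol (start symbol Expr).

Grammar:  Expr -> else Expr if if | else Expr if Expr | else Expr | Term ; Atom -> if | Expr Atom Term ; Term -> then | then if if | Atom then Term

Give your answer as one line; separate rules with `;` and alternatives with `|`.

Expr -> Term | else Expr Expr1; Atom -> if | Expr Atom Term; Term -> Atom then Term | then Term1; Expr1 -> ε | if Expr11; Term1 -> ε | if if; Expr11 -> if | Expr

Expr has alternatives sharing prefix 'else Expr': factor to Expr → else Expr Expr1 with Expr1 → if if | if Expr | ε.
Term has alternatives sharing prefix 'then': factor to Term → then Term1 with Term1 → ε | if if.
Expr1 has alternatives sharing prefix 'if': factor to Expr1 → if Expr11 with Expr11 → if | Expr.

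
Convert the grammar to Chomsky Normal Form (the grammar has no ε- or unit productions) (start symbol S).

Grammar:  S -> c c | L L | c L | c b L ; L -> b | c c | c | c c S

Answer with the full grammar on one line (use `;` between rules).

S -> X1 X1 | L L | X1 L | X1 Y1; L -> b | X1 X1 | c | X1 Y2; X1 -> c; X2 -> b; Y1 -> X2 L; Y2 -> X1 S

Introduce a nonterminal for each terminal appearing in a rule of length ≥ 2: X1 → c, X2 → b.
Binarize each right-hand side of length ≥ 3 by chaining fresh nonterminals (Y1, Y2, …): affected rules were S → X1 X2 L; L → X1 X1 S.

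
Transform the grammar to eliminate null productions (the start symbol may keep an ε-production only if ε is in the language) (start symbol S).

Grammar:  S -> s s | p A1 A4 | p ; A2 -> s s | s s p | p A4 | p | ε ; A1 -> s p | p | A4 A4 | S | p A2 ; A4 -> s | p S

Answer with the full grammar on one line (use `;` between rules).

S -> s s | p A1 A4 | p; A2 -> s s | s s p | p A4 | p; A1 -> s p | p | A4 A4 | S | p A2; A4 -> s | p S

Nullable nonterminals: {A2}.
ε ∉ L(G), so no ε-production is kept.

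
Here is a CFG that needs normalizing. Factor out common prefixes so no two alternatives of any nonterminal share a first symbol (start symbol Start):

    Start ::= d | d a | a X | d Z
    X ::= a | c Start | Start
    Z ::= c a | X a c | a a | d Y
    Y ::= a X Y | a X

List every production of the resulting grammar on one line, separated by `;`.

Start has alternatives sharing prefix 'd': factor to Start → d Start1 with Start1 → ε | a | Z.
Y has alternatives sharing prefix 'a X': factor to Y → a X Y1 with Y1 → Y | ε.

Start ::= a X | d Start1; X ::= a | c Start | Start; Z ::= c a | X a c | a a | d Y; Y ::= a X Y1; Start1 ::= ε | a | Z; Y1 ::= Y | ε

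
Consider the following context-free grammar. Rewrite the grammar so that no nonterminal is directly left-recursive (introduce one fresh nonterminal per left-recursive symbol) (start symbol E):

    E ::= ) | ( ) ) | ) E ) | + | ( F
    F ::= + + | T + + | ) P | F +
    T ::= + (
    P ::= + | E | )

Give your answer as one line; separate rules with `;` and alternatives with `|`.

E ::= ) | ( ) ) | ) E ) | + | ( F; F ::= + + F' | T + + F' | ) P F'; T ::= + (; P ::= + | E | ); F' ::= + F' | ε

F is directly left-recursive.
For F: α = {+}, β = {+ +, T + +, ) P}. Rewrite as F → β F' and F' → α F' | ε.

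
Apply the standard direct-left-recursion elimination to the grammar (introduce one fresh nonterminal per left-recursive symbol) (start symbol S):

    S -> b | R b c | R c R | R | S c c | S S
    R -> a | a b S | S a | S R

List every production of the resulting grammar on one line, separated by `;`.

S -> b S' | R b c S' | R c R S' | R S'; R -> a | a b S | S a | S R; S' -> c c S' | S S' | ε

Directly left-recursive nonterminal: S.
For S: α = {c c, S}, β = {b, R b c, R c R, R}. Rewrite as S → β S' and S' → α S' | ε.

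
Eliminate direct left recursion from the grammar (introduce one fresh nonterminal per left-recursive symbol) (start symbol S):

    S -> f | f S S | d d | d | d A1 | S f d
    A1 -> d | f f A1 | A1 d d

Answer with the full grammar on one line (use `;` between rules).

S -> f S' | f S S S' | d d S' | d S' | d A1 S'; A1 -> d A1' | f f A1 A1'; S' -> f d S' | ε; A1' -> d d A1' | ε

Left recursion appears on S, A1.
For S: α = {f d}, β = {f, f S S, d d, d, d A1}. Rewrite as S → β S' and S' → α S' | ε.
For A1: α = {d d}, β = {d, f f A1}. Rewrite as A1 → β A1' and A1' → α A1' | ε.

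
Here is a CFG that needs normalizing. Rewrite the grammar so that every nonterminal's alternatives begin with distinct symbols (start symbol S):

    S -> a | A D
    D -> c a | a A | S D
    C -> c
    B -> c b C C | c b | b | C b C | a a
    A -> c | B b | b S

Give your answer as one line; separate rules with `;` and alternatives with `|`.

S -> a | A D; D -> c a | a A | S D; C -> c; B -> b | C b C | a a | c b B'; A -> c | B b | b S; B' -> C C | ε

B has alternatives sharing prefix 'c b': factor to B → c b B' with B' → C C | ε.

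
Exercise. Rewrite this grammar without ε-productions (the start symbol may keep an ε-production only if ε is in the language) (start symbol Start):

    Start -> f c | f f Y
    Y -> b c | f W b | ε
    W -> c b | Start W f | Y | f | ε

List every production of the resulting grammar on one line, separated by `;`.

Start -> f c | f f Y | f f; Y -> b c | f W b | f b; W -> c b | Start W f | Start f | Y | f

Nullable set = {W, Y}.
ε ∉ L(G), so no ε-production is kept.
Expand every rule over subsets of its nullable positions: Start → f f Y gives f f Y | f f. Y → f W b gives f W b | f b. W → Start W f gives Start W f | Start f.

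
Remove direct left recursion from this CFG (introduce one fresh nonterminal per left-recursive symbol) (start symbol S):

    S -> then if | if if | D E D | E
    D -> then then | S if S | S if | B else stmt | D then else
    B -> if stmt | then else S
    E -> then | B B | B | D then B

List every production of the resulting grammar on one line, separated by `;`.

S -> then if | if if | D E D | E; D -> then then D' | S if S D' | S if D' | B else stmt D'; B -> if stmt | then else S; E -> then | B B | B | D then B; D' -> then else D' | ε

Left recursion appears on D.
For D: α = {then else}, β = {then then, S if S, S if, B else stmt}. Rewrite as D → β D' and D' → α D' | ε.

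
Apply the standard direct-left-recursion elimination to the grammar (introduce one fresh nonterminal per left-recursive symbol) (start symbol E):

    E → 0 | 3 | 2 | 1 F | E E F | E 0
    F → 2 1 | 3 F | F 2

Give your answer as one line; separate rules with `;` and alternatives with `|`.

E → 0 E' | 3 E' | 2 E' | 1 F E'; F → 2 1 F' | 3 F F'; E' → E F E' | 0 E' | eps; F' → 2 F' | eps

E, F are directly left-recursive.
For E: α = {E F, 0}, β = {0, 3, 2, 1 F}. Rewrite as E → β E' and E' → α E' | ε.
For F: α = {2}, β = {2 1, 3 F}. Rewrite as F → β F' and F' → α F' | ε.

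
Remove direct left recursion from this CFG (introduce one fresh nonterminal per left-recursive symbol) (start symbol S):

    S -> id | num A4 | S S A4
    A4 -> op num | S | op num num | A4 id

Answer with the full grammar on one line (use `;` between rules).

S -> id S' | num A4 S'; A4 -> op num A4' | S A4' | op num num A4'; S' -> S A4 S' | epsilon; A4' -> id A4' | epsilon

Directly left-recursive nonterminals: S, A4.
For S: α = {S A4}, β = {id, num A4}. Rewrite as S → β S' and S' → α S' | ε.
For A4: α = {id}, β = {op num, S, op num num}. Rewrite as A4 → β A4' and A4' → α A4' | ε.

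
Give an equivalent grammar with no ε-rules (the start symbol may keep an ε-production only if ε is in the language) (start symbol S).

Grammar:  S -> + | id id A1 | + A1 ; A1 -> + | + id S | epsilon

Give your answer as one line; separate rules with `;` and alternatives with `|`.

Nullable nonterminals: {A1}.
ε ∉ L(G), so no ε-production is kept.
Add the nullable-subset variants: S → id id A1 gives id id A1 | id id.

S -> + | id id A1 | id id | + A1; A1 -> + | + id S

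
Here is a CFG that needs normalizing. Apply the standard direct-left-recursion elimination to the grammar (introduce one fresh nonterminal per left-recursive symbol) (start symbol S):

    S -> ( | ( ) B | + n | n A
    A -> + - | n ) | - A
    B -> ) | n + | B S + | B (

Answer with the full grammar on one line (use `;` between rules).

S -> ( | ( ) B | + n | n A; A -> + - | n ) | - A; B -> ) B' | n + B'; B' -> S + B' | ( B' | ε

Left recursion appears on B.
For B: α = {S +, (}, β = {), n +}. Rewrite as B → β B' and B' → α B' | ε.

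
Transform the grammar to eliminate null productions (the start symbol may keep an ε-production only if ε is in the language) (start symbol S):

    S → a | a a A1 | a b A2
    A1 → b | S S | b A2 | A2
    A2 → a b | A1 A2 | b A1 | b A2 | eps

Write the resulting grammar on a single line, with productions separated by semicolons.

S → a | a a A1 | a a | a b A2 | a b; A1 → b | S S | b A2 | A2; A2 → a b | A1 A2 | A1 | b A1 | b | b A2

The nullable symbols are {A1, A2}.
ε ∉ L(G), so no ε-production is kept.
For each production, add variants omitting each subset of nullable occurrences: S → a a A1 gives a a A1 | a a. S → a b A2 gives a b A2 | a b. A2 → A1 A2 gives A1 A2 | A1. A2 → b A1 gives b A1 | b.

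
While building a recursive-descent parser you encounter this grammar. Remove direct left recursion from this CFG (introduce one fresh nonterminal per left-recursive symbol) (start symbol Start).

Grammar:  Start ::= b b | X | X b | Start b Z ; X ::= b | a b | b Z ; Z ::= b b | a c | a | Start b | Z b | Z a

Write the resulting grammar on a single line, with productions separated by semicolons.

Left recursion appears on Start, Z.
For Start: α = {b Z}, β = {b b, X, X b}. Rewrite as Start → β Start1 and Start1 → α Start1 | ε.
For Z: α = {b, a}, β = {b b, a c, a, Start b}. Rewrite as Z → β Z1 and Z1 → α Z1 | ε.

Start ::= b b Start1 | X Start1 | X b Start1; X ::= b | a b | b Z; Z ::= b b Z1 | a c Z1 | a Z1 | Start b Z1; Start1 ::= b Z Start1 | epsilon; Z1 ::= b Z1 | a Z1 | epsilon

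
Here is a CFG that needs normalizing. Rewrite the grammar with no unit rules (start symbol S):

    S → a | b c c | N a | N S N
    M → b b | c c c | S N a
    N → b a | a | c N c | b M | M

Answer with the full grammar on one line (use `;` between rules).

S → a | b c c | N a | N S N; M → b b | c c c | S N a; N → b a | a | c N c | b M | b b | c c c | S N a

Unit pairs: N ⇒* {M}.
Replace each nonterminal's rules with the union of the non-unit rules of every nonterminal it unit-derives.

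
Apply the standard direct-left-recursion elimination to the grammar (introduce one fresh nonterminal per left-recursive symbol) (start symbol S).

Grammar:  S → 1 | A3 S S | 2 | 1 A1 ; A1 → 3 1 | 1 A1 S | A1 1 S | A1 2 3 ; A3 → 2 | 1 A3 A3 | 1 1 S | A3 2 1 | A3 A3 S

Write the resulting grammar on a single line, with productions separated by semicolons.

A1, A3 are directly left-recursive.
For A1: α = {1 S, 2 3}, β = {3 1, 1 A1 S}. Rewrite as A1 → β A1' and A1' → α A1' | ε.
For A3: α = {2 1, A3 S}, β = {2, 1 A3 A3, 1 1 S}. Rewrite as A3 → β A3' and A3' → α A3' | ε.

S → 1 | A3 S S | 2 | 1 A1; A1 → 3 1 A1' | 1 A1 S A1'; A3 → 2 A3' | 1 A3 A3 A3' | 1 1 S A3'; A1' → 1 S A1' | 2 3 A1' | epsilon; A3' → 2 1 A3' | A3 S A3' | epsilon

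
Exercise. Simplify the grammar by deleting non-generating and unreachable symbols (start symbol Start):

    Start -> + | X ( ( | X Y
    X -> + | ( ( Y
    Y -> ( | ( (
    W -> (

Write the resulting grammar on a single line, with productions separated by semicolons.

Start -> + | X ( ( | X Y; X -> + | ( ( Y; Y -> ( | ( (

Generating nonterminals: {Start, W, X, Y}.
Reachable from Start after that: {Start, X, Y}.
Removed useless symbols: {W} and every production mentioning them.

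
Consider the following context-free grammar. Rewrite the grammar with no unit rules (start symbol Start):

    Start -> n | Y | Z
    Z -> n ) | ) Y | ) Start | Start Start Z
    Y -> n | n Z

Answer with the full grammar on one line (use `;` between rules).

Start -> n ) | ) Y | ) Start | Start Start Z | n | n Z; Z -> n ) | ) Y | ) Start | Start Start Z; Y -> n | n Z

Unit pairs: Start ⇒* {Y, Z}.
For each unit pair (A, B), copy every non-unit production of B to A, then drop all unit productions.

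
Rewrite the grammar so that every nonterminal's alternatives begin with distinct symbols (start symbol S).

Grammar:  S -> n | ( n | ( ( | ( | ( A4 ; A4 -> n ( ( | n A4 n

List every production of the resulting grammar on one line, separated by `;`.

S -> n | ( S'; A4 -> n A4'; S' -> n | ( | ε | A4; A4' -> ( ( | A4 n

S has alternatives sharing prefix '(': factor to S → ( S' with S' → n | ( | ε | A4.
A4 has alternatives sharing prefix 'n': factor to A4 → n A4' with A4' → ( ( | A4 n.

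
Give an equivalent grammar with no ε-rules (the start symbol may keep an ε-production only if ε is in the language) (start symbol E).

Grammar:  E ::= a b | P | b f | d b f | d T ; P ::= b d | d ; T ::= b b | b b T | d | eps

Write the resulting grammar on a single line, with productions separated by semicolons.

E ::= a b | P | b f | d b f | d T | d; P ::= b d | d; T ::= b b | b b T | d

Nullable nonterminals: {T}.
ε ∉ L(G), so no ε-production is kept.
For each production, add variants omitting each subset of nullable occurrences: E → d T gives d T | d.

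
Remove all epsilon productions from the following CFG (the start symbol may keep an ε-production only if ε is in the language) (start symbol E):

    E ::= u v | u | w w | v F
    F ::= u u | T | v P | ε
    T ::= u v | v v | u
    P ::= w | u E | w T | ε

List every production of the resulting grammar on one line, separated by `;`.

E ::= u v | u | w w | v F | v; F ::= u u | T | v P | v; T ::= u v | v v | u; P ::= w | u E | w T

The nullable symbols are {F, P}.
ε ∉ L(G), so no ε-production is kept.
For each production, add variants omitting each subset of nullable occurrences: E → v F gives v F | v. F → v P gives v P | v.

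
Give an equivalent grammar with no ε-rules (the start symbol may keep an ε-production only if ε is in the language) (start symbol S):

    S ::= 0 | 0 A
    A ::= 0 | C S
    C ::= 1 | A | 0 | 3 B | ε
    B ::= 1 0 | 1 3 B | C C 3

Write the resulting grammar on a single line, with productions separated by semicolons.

The nullable symbols are {C}.
ε ∉ L(G), so no ε-production is kept.
Expand every rule over subsets of its nullable positions: A → C S gives C S | S. B → C C 3 gives C C 3 | C 3 | 3.

S ::= 0 | 0 A; A ::= 0 | C S | S; C ::= 1 | A | 0 | 3 B; B ::= 1 0 | 1 3 B | C C 3 | C 3 | 3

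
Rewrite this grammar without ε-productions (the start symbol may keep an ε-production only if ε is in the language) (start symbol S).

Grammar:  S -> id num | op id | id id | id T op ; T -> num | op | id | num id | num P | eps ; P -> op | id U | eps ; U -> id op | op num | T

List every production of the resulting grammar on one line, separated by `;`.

S -> id num | op id | id id | id T op | id op; T -> num | op | id | num id | num P; P -> op | id U | id; U -> id op | op num | T

Nullable set = {P, T, U}.
ε ∉ L(G), so no ε-production is kept.
Expand every rule over subsets of its nullable positions: S → id T op gives id T op | id op. P → id U gives id U | id.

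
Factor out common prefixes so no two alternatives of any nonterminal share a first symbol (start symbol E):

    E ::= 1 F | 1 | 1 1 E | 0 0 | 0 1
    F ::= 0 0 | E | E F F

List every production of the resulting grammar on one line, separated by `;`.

E has alternatives sharing prefix '1': factor to E → 1 E' with E' → F | ε | 1 E.
E has alternatives sharing prefix '0': factor to E → 0 E'' with E'' → 0 | 1.
F has alternatives sharing prefix 'E': factor to F → E F' with F' → ε | F F.

E ::= 1 E' | 0 E''; F ::= 0 0 | E F'; E' ::= F | ε | 1 E; E'' ::= 0 | 1; F' ::= ε | F F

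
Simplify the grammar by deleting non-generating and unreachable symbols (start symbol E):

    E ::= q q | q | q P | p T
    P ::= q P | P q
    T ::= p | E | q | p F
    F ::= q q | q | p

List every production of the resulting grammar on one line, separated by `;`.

E ::= q q | q | p T; T ::= p | E | q | p F; F ::= q q | q | p

Generating nonterminals: {E, F, T}.
Reachable from E after that: {E, F, T}.
Removed useless symbols: {P} and every production mentioning them.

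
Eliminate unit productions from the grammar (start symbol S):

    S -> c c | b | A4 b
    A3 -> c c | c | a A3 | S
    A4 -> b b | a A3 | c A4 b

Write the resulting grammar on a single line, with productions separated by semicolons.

S -> c c | b | A4 b; A3 -> c c | b | A4 b | c | a A3; A4 -> b b | a A3 | c A4 b

Unit pairs: A3 ⇒* {S}.
Replace each nonterminal's rules with the union of the non-unit rules of every nonterminal it unit-derives.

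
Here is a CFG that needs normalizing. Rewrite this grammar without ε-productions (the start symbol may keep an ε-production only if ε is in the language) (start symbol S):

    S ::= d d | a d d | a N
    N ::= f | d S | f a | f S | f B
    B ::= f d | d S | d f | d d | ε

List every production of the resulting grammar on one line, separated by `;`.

Nullable set = {B}.
ε ∉ L(G), so no ε-production is kept.

S ::= d d | a d d | a N; N ::= f | d S | f a | f S | f B; B ::= f d | d S | d f | d d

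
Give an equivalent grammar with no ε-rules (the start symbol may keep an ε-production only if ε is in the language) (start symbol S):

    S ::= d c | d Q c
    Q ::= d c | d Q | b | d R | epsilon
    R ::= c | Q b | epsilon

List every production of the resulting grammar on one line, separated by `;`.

S ::= d c | d Q c; Q ::= d c | d Q | d | b | d R; R ::= c | Q b | b

Nullable nonterminals: {Q, R}.
ε ∉ L(G), so no ε-production is kept.
Expand every rule over subsets of its nullable positions: Q → d Q gives d Q | d. R → Q b gives Q b | b.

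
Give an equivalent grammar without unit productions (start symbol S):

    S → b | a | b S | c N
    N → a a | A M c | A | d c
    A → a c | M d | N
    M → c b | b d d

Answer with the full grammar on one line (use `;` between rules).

S → b | a | b S | c N; N → a a | A M c | d c | a c | M d; A → a a | A M c | d c | a c | M d; M → c b | b d d

Unit pairs: A ⇒* {N}; N ⇒* {A}.
For every A with A ⇒* B via unit rules, add B's non-unit alternatives to A; then delete every rule of the form X → Y.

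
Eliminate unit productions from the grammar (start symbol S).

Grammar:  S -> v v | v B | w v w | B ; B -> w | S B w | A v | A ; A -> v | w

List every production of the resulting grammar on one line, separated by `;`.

S -> w | S B w | A v | v v | v B | w v w | v; B -> w | S B w | A v | v; A -> v | w

Unit pairs: B ⇒* {A}; S ⇒* {A, B}.
For every A with A ⇒* B via unit rules, add B's non-unit alternatives to A; then delete every rule of the form X → Y.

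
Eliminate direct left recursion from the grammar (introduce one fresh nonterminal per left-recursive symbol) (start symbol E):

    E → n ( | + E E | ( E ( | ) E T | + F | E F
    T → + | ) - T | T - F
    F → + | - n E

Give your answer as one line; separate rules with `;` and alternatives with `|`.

E → n ( E' | + E E E' | ( E ( E' | ) E T E' | + F E'; T → + T' | ) - T T'; F → + | - n E; E' → F E' | ε; T' → - F T' | ε

Left recursion appears on E, T.
For E: α = {F}, β = {n (, + E E, ( E (, ) E T, + F}. Rewrite as E → β E' and E' → α E' | ε.
For T: α = {- F}, β = {+, ) - T}. Rewrite as T → β T' and T' → α T' | ε.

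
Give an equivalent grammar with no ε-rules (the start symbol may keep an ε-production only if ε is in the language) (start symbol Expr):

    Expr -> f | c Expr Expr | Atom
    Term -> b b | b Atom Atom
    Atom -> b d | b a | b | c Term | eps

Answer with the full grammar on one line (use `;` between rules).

Nullable nonterminals: {Atom, Expr}.
ε ∈ L(G) since Expr is nullable, so keep Expr → ε.
For each production, add variants omitting each subset of nullable occurrences: Expr → c Expr Expr gives c Expr Expr | c Expr | c. Term → b Atom Atom gives b Atom Atom | b Atom | b.

Expr -> f | c Expr Expr | c Expr | c | Atom | ε; Term -> b b | b Atom Atom | b Atom | b; Atom -> b d | b a | b | c Term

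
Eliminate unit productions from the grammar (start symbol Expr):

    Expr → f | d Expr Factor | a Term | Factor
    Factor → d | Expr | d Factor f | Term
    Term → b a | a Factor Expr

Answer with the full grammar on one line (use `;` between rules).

Unit pairs: Expr ⇒* {Factor, Term}; Factor ⇒* {Expr, Term}.
For every A with A ⇒* B via unit rules, add B's non-unit alternatives to A; then delete every rule of the form X → Y.

Expr → b a | a Factor Expr | d | d Factor f | f | d Expr Factor | a Term; Factor → b a | a Factor Expr | d | d Factor f | f | d Expr Factor | a Term; Term → b a | a Factor Expr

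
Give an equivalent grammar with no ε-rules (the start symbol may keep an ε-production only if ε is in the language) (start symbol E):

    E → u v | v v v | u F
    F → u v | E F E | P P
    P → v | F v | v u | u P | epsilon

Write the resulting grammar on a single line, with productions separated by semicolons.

E → u v | v v v | u F | u; F → u v | E F E | E E | P P | P; P → v | F v | v u | u P | u

The nullable symbols are {F, P}.
ε ∉ L(G), so no ε-production is kept.
Add the nullable-subset variants: E → u F gives u F | u. F → E F E gives E F E | E E. F → P P gives P P | P. P → u P gives u P | u.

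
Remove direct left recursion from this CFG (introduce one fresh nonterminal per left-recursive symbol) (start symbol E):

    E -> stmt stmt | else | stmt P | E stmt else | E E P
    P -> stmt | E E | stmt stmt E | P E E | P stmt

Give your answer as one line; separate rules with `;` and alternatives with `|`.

E, P are directly left-recursive.
For E: α = {stmt else, E P}, β = {stmt stmt, else, stmt P}. Rewrite as E → β E' and E' → α E' | ε.
For P: α = {E E, stmt}, β = {stmt, E E, stmt stmt E}. Rewrite as P → β P' and P' → α P' | ε.

E -> stmt stmt E' | else E' | stmt P E'; P -> stmt P' | E E P' | stmt stmt E P'; E' -> stmt else E' | E P E' | ε; P' -> E E P' | stmt P' | ε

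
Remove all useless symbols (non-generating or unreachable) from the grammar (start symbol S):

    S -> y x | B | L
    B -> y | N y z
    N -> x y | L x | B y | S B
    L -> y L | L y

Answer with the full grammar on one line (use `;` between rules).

Generating nonterminals: {B, N, S}.
Reachable from S after that: {B, N, S}.
Removed useless symbols: {L} and every production mentioning them.

S -> y x | B; B -> y | N y z; N -> x y | B y | S B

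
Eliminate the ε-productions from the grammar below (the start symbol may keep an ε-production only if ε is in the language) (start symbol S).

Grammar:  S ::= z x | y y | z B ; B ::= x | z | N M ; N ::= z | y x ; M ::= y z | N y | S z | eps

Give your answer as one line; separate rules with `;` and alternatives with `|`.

S ::= z x | y y | z B; B ::= x | z | N M | N; N ::= z | y x; M ::= y z | N y | S z

Nullable set = {M}.
ε ∉ L(G), so no ε-production is kept.
Add the nullable-subset variants: B → N M gives N M | N.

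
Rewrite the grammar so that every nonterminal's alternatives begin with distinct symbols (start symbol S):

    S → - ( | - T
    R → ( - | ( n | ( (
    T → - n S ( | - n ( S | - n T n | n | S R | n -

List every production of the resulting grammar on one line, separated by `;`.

S → - S'; R → ( R'; T → S R | - n T' | n T''; S' → ( | T; R' → - | n | (; T' → S ( | ( S | T n; T'' → ε | -

S has alternatives sharing prefix '-': factor to S → - S' with S' → ( | T.
R has alternatives sharing prefix '(': factor to R → ( R' with R' → - | n | (.
T has alternatives sharing prefix '- n': factor to T → - n T' with T' → S ( | ( S | T n.
T has alternatives sharing prefix 'n': factor to T → n T'' with T'' → ε | -.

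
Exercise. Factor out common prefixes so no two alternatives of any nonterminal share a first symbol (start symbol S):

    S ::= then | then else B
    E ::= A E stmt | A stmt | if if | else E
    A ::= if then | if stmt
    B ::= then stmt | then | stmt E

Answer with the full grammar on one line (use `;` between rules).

S ::= then S'; E ::= if if | else E | A E'; A ::= if A'; B ::= stmt E | then B'; S' ::= ε | else B; E' ::= E stmt | stmt; A' ::= then | stmt; B' ::= stmt | ε

S has alternatives sharing prefix 'then': factor to S → then S' with S' → ε | else B.
E has alternatives sharing prefix 'A': factor to E → A E' with E' → E stmt | stmt.
A has alternatives sharing prefix 'if': factor to A → if A' with A' → then | stmt.
B has alternatives sharing prefix 'then': factor to B → then B' with B' → stmt | ε.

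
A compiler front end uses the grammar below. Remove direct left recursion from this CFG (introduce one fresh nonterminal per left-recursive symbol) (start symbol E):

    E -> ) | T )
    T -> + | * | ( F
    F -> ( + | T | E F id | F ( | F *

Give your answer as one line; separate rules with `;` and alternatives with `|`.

E -> ) | T ); T -> + | * | ( F; F -> ( + F' | T F' | E F id F'; F' -> ( F' | * F' | eps

Left recursion appears on F.
For F: α = {(, *}, β = {( +, T, E F id}. Rewrite as F → β F' and F' → α F' | ε.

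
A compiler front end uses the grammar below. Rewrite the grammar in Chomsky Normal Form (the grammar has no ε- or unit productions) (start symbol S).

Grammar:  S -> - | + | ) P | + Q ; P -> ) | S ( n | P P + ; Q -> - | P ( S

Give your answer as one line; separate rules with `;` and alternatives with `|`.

Introduce a nonterminal for each terminal appearing in a rule of length ≥ 2: X1 → ), X2 → +, X3 → (, X4 → n.
Binarize each right-hand side of length ≥ 3 by chaining fresh nonterminals (Y1, Y2, …): affected rules were P → S X3 X4; P → P P X2; Q → P X3 S.

S -> - | + | X1 P | X2 Q; P -> ) | S Y1 | P Y2; Q -> - | P Y3; X1 -> ); X2 -> +; X3 -> (; X4 -> n; Y1 -> X3 X4; Y2 -> P X2; Y3 -> X3 S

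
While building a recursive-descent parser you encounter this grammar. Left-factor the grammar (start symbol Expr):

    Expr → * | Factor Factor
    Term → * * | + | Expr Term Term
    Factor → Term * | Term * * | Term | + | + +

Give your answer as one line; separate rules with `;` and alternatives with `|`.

Factor has alternatives sharing prefix 'Term': factor to Factor → Term Factor1 with Factor1 → * | * * | ε.
Factor has alternatives sharing prefix '+': factor to Factor → + Factor2 with Factor2 → ε | +.
Factor1 has alternatives sharing prefix '*': factor to Factor1 → * Factor11 with Factor11 → ε | *.

Expr → * | Factor Factor; Term → * * | + | Expr Term Term; Factor → Term Factor1 | + Factor2; Factor1 → ε | * Factor11; Factor2 → ε | +; Factor11 → ε | *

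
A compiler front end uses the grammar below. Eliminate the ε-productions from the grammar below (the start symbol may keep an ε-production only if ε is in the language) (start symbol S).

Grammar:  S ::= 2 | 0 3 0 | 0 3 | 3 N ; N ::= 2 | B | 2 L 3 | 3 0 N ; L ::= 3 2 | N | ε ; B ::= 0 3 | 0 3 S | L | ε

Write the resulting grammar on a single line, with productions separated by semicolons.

S ::= 2 | 0 3 0 | 0 3 | 3 N | 3; N ::= 2 | B | 2 L 3 | 2 3 | 3 0 N | 3 0; L ::= 3 2 | N; B ::= 0 3 | 0 3 S | L

Nullable set = {B, L, N}.
ε ∉ L(G), so no ε-production is kept.
Expand every rule over subsets of its nullable positions: S → 3 N gives 3 N | 3. N → 2 L 3 gives 2 L 3 | 2 3. N → 3 0 N gives 3 0 N | 3 0.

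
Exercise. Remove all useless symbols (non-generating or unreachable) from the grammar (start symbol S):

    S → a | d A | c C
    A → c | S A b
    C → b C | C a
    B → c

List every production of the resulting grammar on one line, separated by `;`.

S → a | d A; A → c | S A b

Generating nonterminals: {A, B, S}.
Reachable from S after that: {A, S}.
Removed useless symbols: {B, C} and every production mentioning them.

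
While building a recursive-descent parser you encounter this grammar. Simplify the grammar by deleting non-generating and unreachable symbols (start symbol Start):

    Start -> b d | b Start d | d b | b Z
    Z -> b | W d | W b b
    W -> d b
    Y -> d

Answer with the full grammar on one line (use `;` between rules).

Generating nonterminals: {Start, W, Y, Z}.
Reachable from Start after that: {Start, W, Z}.
Removed useless symbols: {Y} and every production mentioning them.

Start -> b d | b Start d | d b | b Z; Z -> b | W d | W b b; W -> d b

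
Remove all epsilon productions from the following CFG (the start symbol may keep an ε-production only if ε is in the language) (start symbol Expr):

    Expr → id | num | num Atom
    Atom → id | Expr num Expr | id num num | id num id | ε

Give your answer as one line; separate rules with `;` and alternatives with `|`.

Nullable nonterminals: {Atom}.
ε ∉ L(G), so no ε-production is kept.

Expr → id | num | num Atom; Atom → id | Expr num Expr | id num num | id num id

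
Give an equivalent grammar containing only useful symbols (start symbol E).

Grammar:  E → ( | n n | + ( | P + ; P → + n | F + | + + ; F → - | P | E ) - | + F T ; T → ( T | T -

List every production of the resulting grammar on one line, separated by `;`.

E → ( | n n | + ( | P +; P → + n | F + | + +; F → - | P | E ) -

Generating nonterminals: {E, F, P}.
Reachable from E after that: {E, F, P}.
Removed useless symbols: {T} and every production mentioning them.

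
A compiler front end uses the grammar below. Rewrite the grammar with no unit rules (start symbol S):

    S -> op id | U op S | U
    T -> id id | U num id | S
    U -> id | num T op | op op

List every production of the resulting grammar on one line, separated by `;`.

Unit pairs: S ⇒* {U}; T ⇒* {S, U}.
Replace each nonterminal's rules with the union of the non-unit rules of every nonterminal it unit-derives.

S -> id | num T op | op op | op id | U op S; T -> id | num T op | op op | op id | U op S | id id | U num id; U -> id | num T op | op op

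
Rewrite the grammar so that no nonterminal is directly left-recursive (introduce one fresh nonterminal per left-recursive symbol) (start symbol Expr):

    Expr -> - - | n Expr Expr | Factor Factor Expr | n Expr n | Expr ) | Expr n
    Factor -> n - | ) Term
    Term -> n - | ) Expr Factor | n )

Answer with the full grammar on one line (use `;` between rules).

Expr -> - - Expr1 | n Expr Expr Expr1 | Factor Factor Expr Expr1 | n Expr n Expr1; Factor -> n - | ) Term; Term -> n - | ) Expr Factor | n ); Expr1 -> ) Expr1 | n Expr1 | epsilon

Left recursion appears on Expr.
For Expr: α = {), n}, β = {- -, n Expr Expr, Factor Factor Expr, n Expr n}. Rewrite as Expr → β Expr1 and Expr1 → α Expr1 | ε.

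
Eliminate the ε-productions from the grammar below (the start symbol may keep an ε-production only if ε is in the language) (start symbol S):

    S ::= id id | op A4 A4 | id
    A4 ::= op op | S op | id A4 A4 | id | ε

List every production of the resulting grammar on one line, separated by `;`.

S ::= id id | op A4 A4 | op A4 | op | id; A4 ::= op op | S op | id A4 A4 | id A4 | id

Nullable set = {A4}.
ε ∉ L(G), so no ε-production is kept.
Add the nullable-subset variants: S → op A4 A4 gives op A4 A4 | op A4 | op. A4 → id A4 A4 gives id A4 A4 | id A4 | id.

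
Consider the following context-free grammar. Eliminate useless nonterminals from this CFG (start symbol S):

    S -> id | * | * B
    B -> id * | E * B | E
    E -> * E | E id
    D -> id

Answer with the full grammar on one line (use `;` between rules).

Generating nonterminals: {B, D, S}.
Reachable from S after that: {B, S}.
Removed useless symbols: {D, E} and every production mentioning them.

S -> id | * | * B; B -> id *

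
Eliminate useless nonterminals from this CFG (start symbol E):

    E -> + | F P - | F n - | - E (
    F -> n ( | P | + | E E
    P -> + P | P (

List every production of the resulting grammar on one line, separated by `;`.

E -> + | F n - | - E (; F -> n ( | + | E E

Generating nonterminals: {E, F}.
Reachable from E after that: {E, F}.
Removed useless symbols: {P} and every production mentioning them.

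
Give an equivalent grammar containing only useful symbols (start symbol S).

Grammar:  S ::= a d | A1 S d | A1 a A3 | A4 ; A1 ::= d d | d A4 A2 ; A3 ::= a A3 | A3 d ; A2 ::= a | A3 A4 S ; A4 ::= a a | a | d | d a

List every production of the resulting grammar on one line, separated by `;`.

Generating nonterminals: {A1, A2, A4, S}.
Reachable from S after that: {A1, A2, A4, S}.
Removed useless symbols: {A3} and every production mentioning them.

S ::= a d | A1 S d | A4; A1 ::= d d | d A4 A2; A2 ::= a; A4 ::= a a | a | d | d a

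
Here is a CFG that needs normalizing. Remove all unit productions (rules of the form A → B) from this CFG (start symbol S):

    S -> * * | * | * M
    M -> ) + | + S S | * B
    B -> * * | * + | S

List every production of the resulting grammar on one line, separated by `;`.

S -> * * | * | * M; M -> ) + | + S S | * B; B -> * * | * + | * | * M

Unit pairs: B ⇒* {S}.
For each unit pair (A, B), copy every non-unit production of B to A, then drop all unit productions.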